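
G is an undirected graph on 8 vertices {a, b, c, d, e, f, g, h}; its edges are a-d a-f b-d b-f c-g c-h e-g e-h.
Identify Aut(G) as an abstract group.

G has two connected components, {a, b, d, f} and {c, e, g, h}; each is 2-regular, so G = C_4 ⊔ C_4. With two isomorphic components, Aut(G) = Aut(C_4) ≀ S_2 = (D_4 × D_4) ⋊ Z_2: permute each cycle by D_4, then optionally swap the two cycles. Order 2·(2·4)² = 128.

(D_4 × D_4) ⋊ Z_2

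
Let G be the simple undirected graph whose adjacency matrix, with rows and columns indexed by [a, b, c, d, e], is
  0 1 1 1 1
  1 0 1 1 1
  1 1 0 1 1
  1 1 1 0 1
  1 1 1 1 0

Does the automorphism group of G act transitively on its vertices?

Yes

All 5 vertices are pairwise adjacent: G = K_5. Any permutation of the 5 vertices preserves K_5, so Aut(K_5) = S_5 of order 5! = 120. Under this action every vertex can be carried to every other, so G is vertex-transitive.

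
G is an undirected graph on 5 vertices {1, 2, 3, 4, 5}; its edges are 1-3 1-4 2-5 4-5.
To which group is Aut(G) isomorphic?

The degree sequence is [2, 1, 1, 2, 2]; the two degree-1 vertices 2 and 3 are the ends of a path, so G = P_5. The only nontrivial automorphism of a path is the end-to-end reflection, so Aut(G) ≅ Z_2.

the cyclic group of order 2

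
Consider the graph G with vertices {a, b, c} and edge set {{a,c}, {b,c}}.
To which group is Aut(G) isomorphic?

The degree sequence is [1, 1, 2]; the two degree-1 vertices a and b are the ends of a path, so G = P_3. A path has exactly one nontrivial symmetry — reversal — giving Aut(G) of order 2.

Z_2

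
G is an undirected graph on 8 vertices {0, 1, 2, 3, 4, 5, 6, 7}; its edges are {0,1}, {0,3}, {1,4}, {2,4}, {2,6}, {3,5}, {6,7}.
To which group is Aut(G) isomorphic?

Z_2

The degree sequence is [2, 2, 2, 2, 2, 1, 2, 1]; the two degree-1 vertices 5 and 7 are the ends of a path, so G = P_8. A path has exactly one nontrivial symmetry — reversal — giving Aut(G) of order 2.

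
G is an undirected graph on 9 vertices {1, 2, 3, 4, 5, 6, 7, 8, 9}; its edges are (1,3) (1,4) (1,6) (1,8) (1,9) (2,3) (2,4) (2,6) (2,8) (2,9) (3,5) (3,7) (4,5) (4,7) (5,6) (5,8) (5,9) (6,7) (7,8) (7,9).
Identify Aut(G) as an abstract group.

S_5 × S_4

The vertices split by degree into {1, 2, 5, 7} (degree 5) and {3, 4, 6, 8, 9} (degree 4); every edge runs between the two parts, so G is the complete bipartite graph K_{4,5}. Automorphisms preserve the bipartition setwise (since the parts differ in size) and act as S_5 × S_4 within it; |Aut| = 2880.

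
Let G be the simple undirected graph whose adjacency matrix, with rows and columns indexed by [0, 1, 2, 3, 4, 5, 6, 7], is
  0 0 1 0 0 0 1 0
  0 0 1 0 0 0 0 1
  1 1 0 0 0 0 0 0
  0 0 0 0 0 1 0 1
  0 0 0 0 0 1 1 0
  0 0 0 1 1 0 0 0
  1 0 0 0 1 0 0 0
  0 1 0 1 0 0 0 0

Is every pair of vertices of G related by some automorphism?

Yes

Every vertex has degree 2 and the graph is connected, so G is the 8-cycle C_8. The automorphisms of the 8-cycle are exactly the symmetries of a regular 8-gon: the dihedral group D_8, |D_8| = 16. Under this action every vertex can be carried to every other, so G is vertex-transitive.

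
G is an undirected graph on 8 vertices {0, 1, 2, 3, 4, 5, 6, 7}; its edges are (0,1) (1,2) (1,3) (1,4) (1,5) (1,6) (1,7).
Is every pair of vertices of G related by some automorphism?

No

Vertex 1 is the only vertex of degree 7, so every automorphism fixes it; G is not vertex-transitive.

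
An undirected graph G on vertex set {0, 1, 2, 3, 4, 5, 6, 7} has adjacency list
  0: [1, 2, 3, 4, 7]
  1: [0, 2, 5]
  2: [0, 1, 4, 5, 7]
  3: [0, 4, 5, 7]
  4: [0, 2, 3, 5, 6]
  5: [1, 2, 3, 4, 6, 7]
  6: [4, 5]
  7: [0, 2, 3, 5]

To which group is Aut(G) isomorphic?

The degree sequence is [5, 3, 5, 4, 5, 6, 2, 4]. Checking the degree-preserving permutations of the vertex set shows that none except the identity preserves every edge, so Aut(G) is trivial.

the trivial group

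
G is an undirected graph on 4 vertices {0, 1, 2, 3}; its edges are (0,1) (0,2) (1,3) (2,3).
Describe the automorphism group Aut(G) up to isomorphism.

the dihedral group of order 8

G is 2-regular and connected on 4 vertices, i.e. the cycle C_4. C_4 has 4 rotations and 4 reflections, so Aut(C_4) ≅ D_4 of order 8.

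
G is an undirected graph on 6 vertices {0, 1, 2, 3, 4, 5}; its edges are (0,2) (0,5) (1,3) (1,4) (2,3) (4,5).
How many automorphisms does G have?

12

Every vertex has degree 2 and the graph is connected, so G is the 6-cycle C_6. The automorphisms of the 6-cycle are exactly the symmetries of a regular 6-gon: the dihedral group D_6, |D_6| = 12.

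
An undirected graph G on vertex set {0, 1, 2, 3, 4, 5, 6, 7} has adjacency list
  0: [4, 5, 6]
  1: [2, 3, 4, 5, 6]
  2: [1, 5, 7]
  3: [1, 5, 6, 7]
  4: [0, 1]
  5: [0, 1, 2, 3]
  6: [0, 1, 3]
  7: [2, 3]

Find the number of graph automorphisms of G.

Degrees alone do not determine every vertex (e.g. 0 and 2 both have degree 3), but their neighbour-degree multisets differ: N(0) has degrees [2, 3, 4] while N(2) has degrees [2, 4, 5]. Repeating this refinement separates all vertices, so the only automorphism is the identity.

1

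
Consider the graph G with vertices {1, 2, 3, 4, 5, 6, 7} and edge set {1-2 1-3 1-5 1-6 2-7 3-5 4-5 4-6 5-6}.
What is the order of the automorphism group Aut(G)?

1

The degree sequence is [4, 2, 2, 2, 4, 3, 1]. Checking the degree-preserving permutations of the vertex set shows that none except the identity preserves every edge, so Aut(G) is trivial.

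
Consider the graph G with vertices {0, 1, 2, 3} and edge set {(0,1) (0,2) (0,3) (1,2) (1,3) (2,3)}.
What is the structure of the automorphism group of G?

S_4

All 4 vertices are pairwise adjacent: G = K_4. Any permutation of the 4 vertices preserves K_4, so Aut(K_4) = S_4 of order 4! = 24.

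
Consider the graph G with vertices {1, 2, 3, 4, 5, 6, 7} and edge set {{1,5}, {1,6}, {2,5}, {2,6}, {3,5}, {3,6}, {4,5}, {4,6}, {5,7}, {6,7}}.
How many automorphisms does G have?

240

The vertices split by degree into {5, 6} (degree 5) and {1, 2, 3, 4, 7} (degree 2); every edge runs between the two parts, so G is the complete bipartite graph K_{2,5}. Automorphisms preserve the bipartition setwise (since the parts differ in size) and act as S_2 × S_5 within it; |Aut| = 240.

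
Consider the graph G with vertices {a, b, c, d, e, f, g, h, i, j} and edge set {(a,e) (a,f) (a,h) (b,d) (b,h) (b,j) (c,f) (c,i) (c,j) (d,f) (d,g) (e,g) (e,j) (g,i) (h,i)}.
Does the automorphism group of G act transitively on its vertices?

G is 3-regular on 10 vertices with no triangles and no 4-cycles (girth 5): this is the Petersen graph. Viewing the Petersen graph as the Kneser graph K(5,2) — vertices are 2-subsets of {1,…,5}, edges join disjoint pairs — its automorphisms are exactly the permutations of the 5-element set, so Aut ≅ S_5 of order 120. This group acts transitively on the 10 vertices.

Yes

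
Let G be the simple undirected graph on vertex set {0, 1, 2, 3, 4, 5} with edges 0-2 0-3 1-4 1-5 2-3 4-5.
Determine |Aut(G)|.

72

G has two connected components, {1, 4, 5} and {0, 2, 3}; each is 2-regular, so G = C_3 ⊔ C_3. Aut of a disjoint union of two copies of C_3 is the wreath product D_3 ≀ Z_2, of order 2·6² = 72.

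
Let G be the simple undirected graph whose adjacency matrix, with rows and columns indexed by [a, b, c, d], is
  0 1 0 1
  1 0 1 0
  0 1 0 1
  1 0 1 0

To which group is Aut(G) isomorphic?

S_2 ≀ Z_2

G is 2-regular and bipartite with parts {b, d} and {a, c} (each part is independent and every cross-pair is an edge), so G = K_{2,2}. Aut(K_{2,2}) is the wreath product S_2 ≀ Z_2: permute within each part, then optionally swap the parts; |Aut| = 2·(2!)² = 8.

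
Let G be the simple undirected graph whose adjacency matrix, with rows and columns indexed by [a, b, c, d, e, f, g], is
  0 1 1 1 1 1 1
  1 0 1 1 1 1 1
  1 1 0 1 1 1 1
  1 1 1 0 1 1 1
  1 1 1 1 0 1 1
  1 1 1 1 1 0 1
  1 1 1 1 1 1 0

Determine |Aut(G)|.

Every vertex has degree 6, so G is the complete graph K_7. Every bijection on the vertex set is an automorphism of K_7; hence Aut(K_7) ≅ S_7, order 5040.

5040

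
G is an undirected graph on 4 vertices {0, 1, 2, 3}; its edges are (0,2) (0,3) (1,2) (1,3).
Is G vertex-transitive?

G is 2-regular and bipartite with parts {2, 3} and {0, 1} (each part is independent and every cross-pair is an edge), so G = K_{2,2}. Aut(K_{2,2}) is the wreath product S_2 ≀ Z_2: permute within each part, then optionally swap the parts; |Aut| = 2·(2!)² = 8. Under this action every vertex can be carried to every other, so G is vertex-transitive.

Yes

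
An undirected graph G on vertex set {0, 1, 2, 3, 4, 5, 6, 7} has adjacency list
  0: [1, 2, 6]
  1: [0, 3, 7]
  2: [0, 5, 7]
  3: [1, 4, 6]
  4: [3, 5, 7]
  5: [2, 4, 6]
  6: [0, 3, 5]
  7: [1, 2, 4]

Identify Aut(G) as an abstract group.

the hyperoctahedral group B_3

G is 3-regular and bipartite on 2^3 = 8 vertices with girth 4; it is the hypercube graph Q_3. The symmetry group of the 3-cube is the hyperoctahedral group B_3 = Z_2 ≀ S_3, of order 2^3·3! = 48.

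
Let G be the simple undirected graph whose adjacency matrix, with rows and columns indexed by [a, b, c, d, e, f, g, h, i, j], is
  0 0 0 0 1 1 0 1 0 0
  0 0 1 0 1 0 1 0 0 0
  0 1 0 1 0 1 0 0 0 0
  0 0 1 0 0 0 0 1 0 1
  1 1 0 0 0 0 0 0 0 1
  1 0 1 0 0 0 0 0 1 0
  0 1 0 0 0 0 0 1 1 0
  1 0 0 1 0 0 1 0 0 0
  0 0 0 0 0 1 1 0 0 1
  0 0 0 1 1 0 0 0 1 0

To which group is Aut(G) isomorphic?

G is 3-regular on 10 vertices with no triangles and no 4-cycles (girth 5): this is the Petersen graph. It is a classical fact that the Petersen graph has automorphism group S_5 (order 120), arising from its description as the Kneser graph K(5,2).

S_5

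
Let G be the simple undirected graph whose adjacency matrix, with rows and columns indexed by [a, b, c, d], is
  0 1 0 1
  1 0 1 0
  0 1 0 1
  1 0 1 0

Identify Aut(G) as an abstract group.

G is 2-regular and bipartite on 2^2 = 4 vertices with girth 4; it is the hypercube graph Q_2. The symmetry group of the 2-cube is the hyperoctahedral group B_2 = Z_2 ≀ S_2, of order 2^2·2! = 8.

D_4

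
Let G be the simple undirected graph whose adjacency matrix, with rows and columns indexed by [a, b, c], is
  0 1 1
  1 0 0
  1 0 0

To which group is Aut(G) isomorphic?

The degree sequence is [2, 1, 1]; the two degree-1 vertices b and c are the ends of a path, so G = P_3. A path has exactly one nontrivial symmetry — reversal — giving Aut(G) of order 2.

the cyclic group of order 2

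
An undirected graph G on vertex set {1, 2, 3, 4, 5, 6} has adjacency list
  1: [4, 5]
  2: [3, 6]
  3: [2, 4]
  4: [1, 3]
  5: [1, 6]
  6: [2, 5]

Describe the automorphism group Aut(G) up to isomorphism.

Every vertex has degree 2 and the graph is connected, so G is the 6-cycle C_6. The automorphisms of the 6-cycle are exactly the symmetries of a regular 6-gon: the dihedral group D_6, |D_6| = 12.

D_6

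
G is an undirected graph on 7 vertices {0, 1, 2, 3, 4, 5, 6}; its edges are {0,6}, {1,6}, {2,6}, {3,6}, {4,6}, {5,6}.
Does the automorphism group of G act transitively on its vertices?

Vertex 6 is the only vertex of degree 6, so every automorphism fixes it; G is not vertex-transitive.

No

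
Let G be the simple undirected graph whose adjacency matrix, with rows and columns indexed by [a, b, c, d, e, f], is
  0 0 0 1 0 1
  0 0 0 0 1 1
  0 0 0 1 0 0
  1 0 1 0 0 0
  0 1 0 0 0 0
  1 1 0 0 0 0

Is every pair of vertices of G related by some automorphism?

No

Automorphisms preserve degree, but G has vertices of degree 1 and vertices of degree 2; no automorphism maps one to the other, so G is not vertex-transitive.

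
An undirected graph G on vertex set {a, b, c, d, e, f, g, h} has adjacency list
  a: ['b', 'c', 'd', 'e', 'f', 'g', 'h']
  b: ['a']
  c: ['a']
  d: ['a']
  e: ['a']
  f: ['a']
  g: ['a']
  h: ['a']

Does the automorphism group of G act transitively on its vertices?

Vertex a is the only vertex of degree 7, so every automorphism fixes it; G is not vertex-transitive.

No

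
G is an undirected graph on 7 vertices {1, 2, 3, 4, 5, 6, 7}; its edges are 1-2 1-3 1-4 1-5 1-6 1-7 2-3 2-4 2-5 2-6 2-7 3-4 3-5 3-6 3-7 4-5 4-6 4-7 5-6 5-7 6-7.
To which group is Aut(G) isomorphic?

All 7 vertices are pairwise adjacent: G = K_7. Any permutation of the 7 vertices preserves K_7, so Aut(K_7) = S_7 of order 7! = 5040.

S_7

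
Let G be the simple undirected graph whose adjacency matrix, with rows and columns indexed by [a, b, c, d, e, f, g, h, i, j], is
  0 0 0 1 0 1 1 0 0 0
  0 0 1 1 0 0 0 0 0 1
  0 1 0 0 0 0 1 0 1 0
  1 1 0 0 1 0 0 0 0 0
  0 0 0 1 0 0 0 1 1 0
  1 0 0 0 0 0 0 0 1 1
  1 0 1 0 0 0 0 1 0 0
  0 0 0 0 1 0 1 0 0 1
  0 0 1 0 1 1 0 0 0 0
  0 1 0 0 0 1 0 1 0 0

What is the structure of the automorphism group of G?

S_5

G is 3-regular on 10 vertices with no triangles and no 4-cycles (girth 5): this is the Petersen graph. It is a classical fact that the Petersen graph has automorphism group S_5 (order 120), arising from its description as the Kneser graph K(5,2).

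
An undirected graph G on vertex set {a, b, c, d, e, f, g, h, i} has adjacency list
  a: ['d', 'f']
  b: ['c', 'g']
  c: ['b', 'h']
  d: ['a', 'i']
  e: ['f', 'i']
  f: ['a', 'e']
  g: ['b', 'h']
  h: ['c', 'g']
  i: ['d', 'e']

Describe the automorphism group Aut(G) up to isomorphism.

D_4 × D_5

G has two connected components, {a, d, e, f, i} and {b, c, g, h}; each is 2-regular, so G = C_5 ⊔ C_4. No automorphism exchanges components of different sizes, hence Aut(G) is the direct product D_4 × D_5, order 80.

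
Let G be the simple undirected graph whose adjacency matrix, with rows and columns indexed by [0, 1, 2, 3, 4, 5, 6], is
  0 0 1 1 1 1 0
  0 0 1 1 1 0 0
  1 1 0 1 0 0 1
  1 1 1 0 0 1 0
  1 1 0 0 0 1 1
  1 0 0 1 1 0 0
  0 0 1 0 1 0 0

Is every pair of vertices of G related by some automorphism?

Vertex 6 is the only vertex of degree 2, so every automorphism fixes it; G is not vertex-transitive.

No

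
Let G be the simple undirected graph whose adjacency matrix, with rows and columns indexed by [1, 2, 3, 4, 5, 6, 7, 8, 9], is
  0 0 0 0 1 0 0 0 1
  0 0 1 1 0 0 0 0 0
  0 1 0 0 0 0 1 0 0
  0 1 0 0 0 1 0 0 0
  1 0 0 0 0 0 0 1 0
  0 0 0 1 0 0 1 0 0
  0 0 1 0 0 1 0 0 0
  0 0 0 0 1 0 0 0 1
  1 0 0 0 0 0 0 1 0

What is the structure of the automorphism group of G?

G has two connected components, {2, 3, 4, 6, 7} and {1, 5, 8, 9}; each is 2-regular, so G = C_5 ⊔ C_4. The components are non-isomorphic (different sizes), so Aut(G) = Aut(C_4) × Aut(C_5) = D_4 × D_5 of order 8·10 = 80.

D_4 × D_5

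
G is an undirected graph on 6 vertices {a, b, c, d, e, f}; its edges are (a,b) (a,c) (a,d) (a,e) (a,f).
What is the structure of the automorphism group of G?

S_5

Vertex a has degree 5 and every other vertex has degree 1, so G is the star K_{1,5} with centre a. Any automorphism fixes the centre and permutes the 5 leaves freely, so Aut(G) ≅ S_5 of order 5! = 120.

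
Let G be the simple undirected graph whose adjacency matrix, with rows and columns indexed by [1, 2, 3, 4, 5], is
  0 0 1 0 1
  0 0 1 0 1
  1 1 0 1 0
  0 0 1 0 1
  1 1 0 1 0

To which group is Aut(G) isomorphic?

The vertices split by degree into {3, 5} (degree 3) and {1, 2, 4} (degree 2); every edge runs between the two parts, so G is the complete bipartite graph K_{2,3}. Automorphisms preserve the bipartition setwise (since the parts differ in size) and act as S_3 × S_2 within it; |Aut| = 12.

S_3 × S_2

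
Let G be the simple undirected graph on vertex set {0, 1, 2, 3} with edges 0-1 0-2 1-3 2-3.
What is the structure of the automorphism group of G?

(S_2 × S_2) ⋊ Z_2

G is 2-regular and bipartite with parts {1, 2} and {0, 3} (each part is independent and every cross-pair is an edge), so G = K_{2,2}. Aut(K_{2,2}) is the wreath product S_2 ≀ Z_2: permute within each part, then optionally swap the parts; |Aut| = 2·(2!)² = 8.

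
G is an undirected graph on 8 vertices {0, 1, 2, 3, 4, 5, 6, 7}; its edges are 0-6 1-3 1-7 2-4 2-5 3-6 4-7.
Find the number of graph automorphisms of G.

The degree sequence is [1, 2, 2, 2, 2, 1, 2, 2]; the two degree-1 vertices 0 and 5 are the ends of a path, so G = P_8. The only nontrivial automorphism of a path is the end-to-end reflection, so Aut(G) ≅ Z_2.

2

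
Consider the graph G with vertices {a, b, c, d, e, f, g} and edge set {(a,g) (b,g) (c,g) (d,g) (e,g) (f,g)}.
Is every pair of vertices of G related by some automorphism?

Vertex g is the only vertex of degree 6, so every automorphism fixes it; G is not vertex-transitive.

No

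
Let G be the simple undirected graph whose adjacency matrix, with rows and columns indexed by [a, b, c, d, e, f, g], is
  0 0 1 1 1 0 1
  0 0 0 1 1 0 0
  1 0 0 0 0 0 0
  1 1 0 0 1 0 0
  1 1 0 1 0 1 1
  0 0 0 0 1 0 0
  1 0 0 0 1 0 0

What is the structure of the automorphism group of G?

Degrees alone do not determine every vertex (e.g. b and g both have degree 2), but their neighbour-degree multisets differ: N(b) has degrees [3, 5] while N(g) has degrees [4, 5]. Repeating this refinement separates all vertices, so the only automorphism is the identity.

{e}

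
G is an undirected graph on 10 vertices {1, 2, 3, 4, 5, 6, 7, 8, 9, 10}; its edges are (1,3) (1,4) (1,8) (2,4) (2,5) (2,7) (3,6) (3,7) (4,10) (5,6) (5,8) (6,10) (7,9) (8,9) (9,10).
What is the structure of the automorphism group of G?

S_5

G is 3-regular on 10 vertices with no triangles and no 4-cycles (girth 5): this is the Petersen graph. It is a classical fact that the Petersen graph has automorphism group S_5 (order 120), arising from its description as the Kneser graph K(5,2).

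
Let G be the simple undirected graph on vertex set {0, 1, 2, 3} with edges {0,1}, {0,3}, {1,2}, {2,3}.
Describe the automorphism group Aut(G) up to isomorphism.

G is 2-regular and bipartite on 2^2 = 4 vertices with girth 4; it is the hypercube graph Q_2. Aut(Q_2) consists of the signed permutations of the 2 coordinate axes: 2! permutations times 2^2 sign flips, so |Aut| = 2^2·2! = 8.

D_4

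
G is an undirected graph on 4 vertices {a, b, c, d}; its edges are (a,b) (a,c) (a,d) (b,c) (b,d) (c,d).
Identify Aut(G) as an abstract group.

All 4 vertices are pairwise adjacent: G = K_4. Any permutation of the 4 vertices preserves K_4, so Aut(K_4) = S_4 of order 4! = 24.

the symmetric group on 4 letters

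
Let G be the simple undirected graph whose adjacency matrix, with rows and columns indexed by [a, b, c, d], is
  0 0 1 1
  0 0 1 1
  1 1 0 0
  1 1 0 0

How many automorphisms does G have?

8

Every vertex has degree 2 and the graph is connected, so G is the 4-cycle C_4. The automorphisms of the 4-cycle are exactly the symmetries of a regular 4-gon: the dihedral group D_4, |D_4| = 8.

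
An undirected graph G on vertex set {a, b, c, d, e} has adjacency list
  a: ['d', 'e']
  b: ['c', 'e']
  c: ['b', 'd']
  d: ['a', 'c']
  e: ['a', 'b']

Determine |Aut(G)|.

G is 2-regular and connected on 5 vertices, i.e. the cycle C_5. C_5 has 5 rotations and 5 reflections, so Aut(C_5) ≅ D_5 of order 10.

10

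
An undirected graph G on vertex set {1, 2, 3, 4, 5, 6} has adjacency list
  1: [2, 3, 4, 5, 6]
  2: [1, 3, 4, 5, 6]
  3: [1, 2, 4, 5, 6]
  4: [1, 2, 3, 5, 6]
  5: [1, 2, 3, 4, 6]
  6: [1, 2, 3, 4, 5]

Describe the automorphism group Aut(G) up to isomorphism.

the symmetric group on 6 letters

All 6 vertices are pairwise adjacent: G = K_6. Every bijection on the vertex set is an automorphism of K_6; hence Aut(K_6) ≅ S_6, order 720.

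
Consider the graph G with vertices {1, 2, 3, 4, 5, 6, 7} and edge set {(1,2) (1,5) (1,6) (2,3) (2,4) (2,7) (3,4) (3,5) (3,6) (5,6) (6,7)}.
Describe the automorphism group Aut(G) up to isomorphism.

{e}

The degree sequence is [3, 4, 4, 2, 3, 4, 2]. Checking the degree-preserving permutations of the vertex set shows that none except the identity preserves every edge, so Aut(G) is trivial.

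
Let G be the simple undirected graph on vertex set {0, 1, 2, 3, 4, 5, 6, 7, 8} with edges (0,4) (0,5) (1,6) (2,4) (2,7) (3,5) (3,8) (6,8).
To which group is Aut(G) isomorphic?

The degree sequence is [2, 1, 2, 2, 2, 2, 2, 1, 2]; the two degree-1 vertices 1 and 7 are the ends of a path, so G = P_9. A path has exactly one nontrivial symmetry — reversal — giving Aut(G) of order 2.

C_2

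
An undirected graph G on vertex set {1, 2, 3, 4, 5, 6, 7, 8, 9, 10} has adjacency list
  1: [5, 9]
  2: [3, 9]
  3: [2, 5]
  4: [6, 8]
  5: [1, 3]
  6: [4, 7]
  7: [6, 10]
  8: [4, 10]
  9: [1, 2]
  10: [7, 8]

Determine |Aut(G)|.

G has two connected components, {4, 6, 7, 8, 10} and {1, 2, 3, 5, 9}; each is 2-regular, so G = C_5 ⊔ C_5. With two isomorphic components, Aut(G) = Aut(C_5) ≀ S_2 = (D_5 × D_5) ⋊ Z_2: permute each cycle by D_5, then optionally swap the two cycles. Order 2·(2·5)² = 200.

200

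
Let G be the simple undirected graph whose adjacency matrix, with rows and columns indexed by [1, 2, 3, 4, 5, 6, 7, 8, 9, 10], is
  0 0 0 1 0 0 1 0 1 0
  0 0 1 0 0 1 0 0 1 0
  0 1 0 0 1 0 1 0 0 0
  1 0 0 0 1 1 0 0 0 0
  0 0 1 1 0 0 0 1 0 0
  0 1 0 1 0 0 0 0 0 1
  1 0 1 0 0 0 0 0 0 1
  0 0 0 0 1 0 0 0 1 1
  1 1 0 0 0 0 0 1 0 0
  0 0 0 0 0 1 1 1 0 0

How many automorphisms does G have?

G is 3-regular on 10 vertices with no triangles and no 4-cycles (girth 5): this is the Petersen graph. It is a classical fact that the Petersen graph has automorphism group S_5 (order 120), arising from its description as the Kneser graph K(5,2).

120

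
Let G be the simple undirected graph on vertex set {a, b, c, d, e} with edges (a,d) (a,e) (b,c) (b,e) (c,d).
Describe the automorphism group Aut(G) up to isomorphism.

Every vertex has degree 2 and the graph is connected, so G is the 5-cycle C_5. C_5 has 5 rotations and 5 reflections, so Aut(C_5) ≅ D_5 of order 10.

the dihedral group of order 10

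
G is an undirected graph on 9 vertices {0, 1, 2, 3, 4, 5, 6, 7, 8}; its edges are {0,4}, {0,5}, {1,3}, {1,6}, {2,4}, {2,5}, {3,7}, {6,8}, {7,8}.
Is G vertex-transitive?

No

G has two connected components, {1, 3, 6, 7, 8} and {0, 2, 4, 5}; each is 2-regular, so G = C_5 ⊔ C_4. The orbit of 0 under Aut(G) is {0, 2, 4, 5}, which does not contain 1, so G is not vertex-transitive.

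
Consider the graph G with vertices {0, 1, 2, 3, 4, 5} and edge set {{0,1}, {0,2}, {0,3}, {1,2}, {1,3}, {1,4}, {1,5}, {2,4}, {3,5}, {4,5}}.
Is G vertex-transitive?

Vertex 1 is the only vertex of degree 5, so every automorphism fixes it; G is not vertex-transitive.

No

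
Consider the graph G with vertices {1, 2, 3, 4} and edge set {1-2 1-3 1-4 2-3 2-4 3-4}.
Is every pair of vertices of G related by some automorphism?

Yes

Every vertex has degree 3, so G is the complete graph K_4. Every bijection on the vertex set is an automorphism of K_4; hence Aut(K_4) ≅ S_4, order 24. Under this action every vertex can be carried to every other, so G is vertex-transitive.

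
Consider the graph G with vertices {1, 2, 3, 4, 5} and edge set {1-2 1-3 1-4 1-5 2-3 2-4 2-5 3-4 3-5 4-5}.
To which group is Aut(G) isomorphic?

S_5

All 5 vertices are pairwise adjacent: G = K_5. Every bijection on the vertex set is an automorphism of K_5; hence Aut(K_5) ≅ S_5, order 120.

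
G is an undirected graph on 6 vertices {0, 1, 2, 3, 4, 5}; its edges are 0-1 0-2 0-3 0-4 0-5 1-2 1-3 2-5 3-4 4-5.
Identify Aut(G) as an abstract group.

D_5

Vertex 0 is the unique vertex of degree 5; the remaining 5 vertices each have degree 3 and induce a cycle, so G is the wheel on 6 vertices with hub 0. With the hub fixed, the remaining symmetry is that of the rim cycle C_5, giving the dihedral group D_5.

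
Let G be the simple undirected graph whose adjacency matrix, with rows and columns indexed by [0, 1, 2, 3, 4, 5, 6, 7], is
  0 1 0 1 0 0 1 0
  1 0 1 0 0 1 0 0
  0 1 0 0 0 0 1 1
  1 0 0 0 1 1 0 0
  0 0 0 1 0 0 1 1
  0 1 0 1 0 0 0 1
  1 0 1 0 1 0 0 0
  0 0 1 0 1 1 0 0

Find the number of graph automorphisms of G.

48

G is 3-regular and bipartite on 2^3 = 8 vertices with girth 4; it is the hypercube graph Q_3. Aut(Q_3) consists of the signed permutations of the 3 coordinate axes: 3! permutations times 2^3 sign flips, so |Aut| = 2^3·3! = 48.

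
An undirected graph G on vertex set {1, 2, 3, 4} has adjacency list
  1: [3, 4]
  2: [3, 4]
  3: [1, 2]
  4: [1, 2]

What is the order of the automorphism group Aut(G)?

8

G is 2-regular and bipartite with parts {3, 4} and {1, 2} (each part is independent and every cross-pair is an edge), so G = K_{2,2}. Each part can be permuted independently (S_2 × S_2) and the two equal-size parts can also be swapped, giving (S_2 × S_2) ⋊ Z_2 of order 2·(2!)² = 8.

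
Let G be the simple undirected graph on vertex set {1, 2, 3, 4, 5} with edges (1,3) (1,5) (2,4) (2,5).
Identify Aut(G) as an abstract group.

C_2

The degree sequence is [2, 2, 1, 1, 2]; the two degree-1 vertices 3 and 4 are the ends of a path, so G = P_5. The only nontrivial automorphism of a path is the end-to-end reflection, so Aut(G) ≅ Z_2.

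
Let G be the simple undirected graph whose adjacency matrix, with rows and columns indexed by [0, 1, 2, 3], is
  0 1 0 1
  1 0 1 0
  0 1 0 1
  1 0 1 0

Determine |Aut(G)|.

Every vertex has degree 2 and the graph is connected, so G is the 4-cycle C_4. C_4 has 4 rotations and 4 reflections, so Aut(C_4) ≅ D_4 of order 8.

8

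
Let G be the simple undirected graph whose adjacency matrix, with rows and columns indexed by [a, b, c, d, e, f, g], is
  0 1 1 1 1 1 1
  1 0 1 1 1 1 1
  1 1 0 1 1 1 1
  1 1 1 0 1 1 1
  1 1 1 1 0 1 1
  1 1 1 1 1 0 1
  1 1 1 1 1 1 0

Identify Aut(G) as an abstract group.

the symmetric group on 7 letters

Every vertex has degree 6, so G is the complete graph K_7. Any permutation of the 7 vertices preserves K_7, so Aut(K_7) = S_7 of order 7! = 5040.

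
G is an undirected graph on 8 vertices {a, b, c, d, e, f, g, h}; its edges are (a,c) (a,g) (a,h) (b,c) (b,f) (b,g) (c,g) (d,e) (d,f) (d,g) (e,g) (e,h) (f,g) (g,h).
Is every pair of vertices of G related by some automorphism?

No

Vertex g is the only vertex of degree 7, so every automorphism fixes it; G is not vertex-transitive.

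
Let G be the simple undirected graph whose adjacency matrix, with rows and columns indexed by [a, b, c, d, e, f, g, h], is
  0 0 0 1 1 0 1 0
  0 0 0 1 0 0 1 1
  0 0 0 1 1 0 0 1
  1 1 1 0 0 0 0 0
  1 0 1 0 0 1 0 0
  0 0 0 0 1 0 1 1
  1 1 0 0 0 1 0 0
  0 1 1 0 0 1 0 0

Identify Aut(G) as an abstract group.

G is 3-regular and bipartite on 2^3 = 8 vertices with girth 4; it is the hypercube graph Q_3. The symmetry group of the 3-cube is the hyperoctahedral group B_3 = Z_2 ≀ S_3, of order 2^3·3! = 48.

Z_2^3 ⋊ S_3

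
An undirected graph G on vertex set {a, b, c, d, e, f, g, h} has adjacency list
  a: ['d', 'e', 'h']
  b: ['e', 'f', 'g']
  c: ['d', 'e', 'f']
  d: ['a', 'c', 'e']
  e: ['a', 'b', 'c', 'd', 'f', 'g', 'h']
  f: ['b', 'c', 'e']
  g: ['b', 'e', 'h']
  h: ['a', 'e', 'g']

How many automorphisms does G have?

Vertex e is the unique vertex of degree 7; the remaining 7 vertices each have degree 3 and induce a cycle, so G is the wheel on 8 vertices with hub e. Every automorphism fixes the hub and acts on the rim 7-cycle, so Aut(G) ≅ Aut(C_7) = D_7 of order 14.

14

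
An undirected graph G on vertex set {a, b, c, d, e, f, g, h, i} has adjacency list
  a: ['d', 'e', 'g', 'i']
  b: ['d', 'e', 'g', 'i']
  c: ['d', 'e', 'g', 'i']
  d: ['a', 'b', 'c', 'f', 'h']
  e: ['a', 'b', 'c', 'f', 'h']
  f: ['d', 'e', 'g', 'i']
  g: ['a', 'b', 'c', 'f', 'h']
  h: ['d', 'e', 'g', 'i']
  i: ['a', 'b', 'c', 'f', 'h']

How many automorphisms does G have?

2880

The vertices split by degree into {d, e, g, i} (degree 5) and {a, b, c, f, h} (degree 4); every edge runs between the two parts, so G is the complete bipartite graph K_{4,5}. Automorphisms preserve the bipartition setwise (since the parts differ in size) and act as S_4 × S_5 within it; |Aut| = 2880.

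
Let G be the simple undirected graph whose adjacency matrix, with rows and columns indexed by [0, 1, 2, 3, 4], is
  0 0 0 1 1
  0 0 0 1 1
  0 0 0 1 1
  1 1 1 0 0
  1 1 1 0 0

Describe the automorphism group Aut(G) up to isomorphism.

S_3 × S_2

The vertices split by degree into {3, 4} (degree 3) and {0, 1, 2} (degree 2); every edge runs between the two parts, so G is the complete bipartite graph K_{2,3}. The parts have unequal sizes, so no automorphism swaps them; each part is permuted independently, giving S_3 × S_2 of order 3!·2! = 12.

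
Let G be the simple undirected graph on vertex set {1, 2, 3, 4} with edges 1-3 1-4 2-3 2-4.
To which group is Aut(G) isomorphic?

D_4

Every vertex has degree 2 and the graph is connected, so G is the 4-cycle C_4. The automorphisms of the 4-cycle are exactly the symmetries of a regular 4-gon: the dihedral group D_4, |D_4| = 8.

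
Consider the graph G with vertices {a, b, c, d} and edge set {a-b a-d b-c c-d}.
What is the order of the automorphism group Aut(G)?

Every vertex has degree 2 and the graph is connected, so G is the 4-cycle C_4. The automorphisms of the 4-cycle are exactly the symmetries of a regular 4-gon: the dihedral group D_4, |D_4| = 8.

8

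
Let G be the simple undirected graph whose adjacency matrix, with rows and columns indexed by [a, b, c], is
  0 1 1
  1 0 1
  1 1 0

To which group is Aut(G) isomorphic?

S_3

All 3 vertices are pairwise adjacent: G = K_3. Every bijection on the vertex set is an automorphism of K_3; hence Aut(K_3) ≅ S_3, order 6.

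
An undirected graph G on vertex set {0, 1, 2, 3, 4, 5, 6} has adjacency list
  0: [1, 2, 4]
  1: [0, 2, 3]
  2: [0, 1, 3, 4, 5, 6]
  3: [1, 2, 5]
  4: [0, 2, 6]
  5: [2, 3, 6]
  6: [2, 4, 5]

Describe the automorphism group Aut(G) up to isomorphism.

the dihedral group of order 12

Vertex 2 is the unique vertex of degree 6; the remaining 6 vertices each have degree 3 and induce a cycle, so G is the wheel on 7 vertices with hub 2. With the hub fixed, the remaining symmetry is that of the rim cycle C_6, giving the dihedral group D_6.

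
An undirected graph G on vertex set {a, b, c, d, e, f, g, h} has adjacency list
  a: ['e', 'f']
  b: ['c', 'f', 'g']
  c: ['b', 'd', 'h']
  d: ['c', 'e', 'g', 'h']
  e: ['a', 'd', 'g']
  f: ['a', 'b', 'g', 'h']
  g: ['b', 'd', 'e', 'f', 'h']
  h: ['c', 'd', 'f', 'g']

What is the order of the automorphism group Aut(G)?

Degrees alone do not determine every vertex (e.g. b and c both have degree 3), but their neighbour-degree multisets differ: N(b) has degrees [3, 4, 5] while N(c) has degrees [3, 4, 4]. Repeating this refinement separates all vertices, so the only automorphism is the identity.

1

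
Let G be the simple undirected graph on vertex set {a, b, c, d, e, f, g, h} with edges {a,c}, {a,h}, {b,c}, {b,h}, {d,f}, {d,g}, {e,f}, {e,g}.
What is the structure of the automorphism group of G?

G has two connected components, {d, e, f, g} and {a, b, c, h}; each is 2-regular, so G = C_4 ⊔ C_4. With two isomorphic components, Aut(G) = Aut(C_4) ≀ S_2 = (D_4 × D_4) ⋊ Z_2: permute each cycle by D_4, then optionally swap the two cycles. Order 2·(2·4)² = 128.

(D_4 × D_4) ⋊ Z_2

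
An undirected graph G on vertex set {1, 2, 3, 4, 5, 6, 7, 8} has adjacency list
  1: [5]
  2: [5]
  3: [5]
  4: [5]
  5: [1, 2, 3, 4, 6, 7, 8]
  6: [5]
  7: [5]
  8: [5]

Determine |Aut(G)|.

Vertex 5 has degree 7 and every other vertex has degree 1, so G is the star K_{1,7} with centre 5. The 7 leaves are pairwise interchangeable while the centre is fixed, giving Aut(G) = S_7.

5040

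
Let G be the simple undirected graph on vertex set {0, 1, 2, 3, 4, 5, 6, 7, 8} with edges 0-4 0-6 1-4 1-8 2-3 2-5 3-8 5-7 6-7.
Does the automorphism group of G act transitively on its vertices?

Yes

G is 2-regular and connected on 9 vertices, i.e. the cycle C_9. The automorphisms of the 9-cycle are exactly the symmetries of a regular 9-gon: the dihedral group D_9, |D_9| = 18. Under this action every vertex can be carried to every other, so G is vertex-transitive.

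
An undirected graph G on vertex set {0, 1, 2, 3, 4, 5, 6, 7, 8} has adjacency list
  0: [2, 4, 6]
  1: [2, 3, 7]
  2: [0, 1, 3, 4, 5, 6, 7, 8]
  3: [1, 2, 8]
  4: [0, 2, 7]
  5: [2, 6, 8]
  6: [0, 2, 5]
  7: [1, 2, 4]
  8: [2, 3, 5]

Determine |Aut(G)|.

16

Vertex 2 is the unique vertex of degree 8; the remaining 8 vertices each have degree 3 and induce a cycle, so G is the wheel on 9 vertices with hub 2. Every automorphism fixes the hub and acts on the rim 8-cycle, so Aut(G) ≅ Aut(C_8) = D_8 of order 16.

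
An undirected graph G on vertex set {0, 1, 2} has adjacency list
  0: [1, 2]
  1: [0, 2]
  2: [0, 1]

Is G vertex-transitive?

All 3 vertices are pairwise adjacent: G = K_3. Any permutation of the 3 vertices preserves K_3, so Aut(K_3) = S_3 of order 3! = 6. This group acts transitively on the 3 vertices.

Yes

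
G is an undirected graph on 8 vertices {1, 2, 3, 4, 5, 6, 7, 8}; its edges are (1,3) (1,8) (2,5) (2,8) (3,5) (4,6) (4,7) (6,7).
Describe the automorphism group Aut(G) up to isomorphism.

D_3 × D_5

G has two connected components, {1, 2, 3, 5, 8} and {4, 6, 7}; each is 2-regular, so G = C_5 ⊔ C_3. The components are non-isomorphic (different sizes), so Aut(G) = Aut(C_3) × Aut(C_5) = D_3 × D_5 of order 6·10 = 60.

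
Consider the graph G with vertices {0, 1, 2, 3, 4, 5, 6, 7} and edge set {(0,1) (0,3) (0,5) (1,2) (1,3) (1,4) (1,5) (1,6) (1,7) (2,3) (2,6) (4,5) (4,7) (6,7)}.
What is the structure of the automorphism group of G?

D_7

Vertex 1 is the unique vertex of degree 7; the remaining 7 vertices each have degree 3 and induce a cycle, so G is the wheel on 8 vertices with hub 1. With the hub fixed, the remaining symmetry is that of the rim cycle C_7, giving the dihedral group D_7.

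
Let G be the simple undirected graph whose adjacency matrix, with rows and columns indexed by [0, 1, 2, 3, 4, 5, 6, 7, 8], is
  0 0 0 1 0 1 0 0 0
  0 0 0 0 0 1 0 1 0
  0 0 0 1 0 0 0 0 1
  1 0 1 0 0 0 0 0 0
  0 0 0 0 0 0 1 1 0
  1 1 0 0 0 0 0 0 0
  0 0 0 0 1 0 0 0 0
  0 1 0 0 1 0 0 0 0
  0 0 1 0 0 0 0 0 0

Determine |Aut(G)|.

2

The degree sequence is [2, 2, 2, 2, 2, 2, 1, 2, 1]; the two degree-1 vertices 6 and 8 are the ends of a path, so G = P_9. A path has exactly one nontrivial symmetry — reversal — giving Aut(G) of order 2.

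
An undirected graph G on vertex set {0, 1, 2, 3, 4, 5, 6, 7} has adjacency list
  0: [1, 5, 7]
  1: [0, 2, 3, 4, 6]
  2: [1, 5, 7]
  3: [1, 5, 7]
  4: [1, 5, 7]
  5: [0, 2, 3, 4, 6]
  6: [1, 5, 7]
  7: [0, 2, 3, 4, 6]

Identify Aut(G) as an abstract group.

S_3 × S_5

The vertices split by degree into {1, 5, 7} (degree 5) and {0, 2, 3, 4, 6} (degree 3); every edge runs between the two parts, so G is the complete bipartite graph K_{3,5}. Automorphisms preserve the bipartition setwise (since the parts differ in size) and act as S_3 × S_5 within it; |Aut| = 720.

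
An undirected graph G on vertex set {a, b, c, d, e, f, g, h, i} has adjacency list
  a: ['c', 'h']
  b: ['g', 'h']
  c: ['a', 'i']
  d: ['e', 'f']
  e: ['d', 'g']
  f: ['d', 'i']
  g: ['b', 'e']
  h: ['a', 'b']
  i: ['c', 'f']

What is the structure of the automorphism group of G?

D_9

Every vertex has degree 2 and the graph is connected, so G is the 9-cycle C_9. The automorphisms of the 9-cycle are exactly the symmetries of a regular 9-gon: the dihedral group D_9, |D_9| = 18.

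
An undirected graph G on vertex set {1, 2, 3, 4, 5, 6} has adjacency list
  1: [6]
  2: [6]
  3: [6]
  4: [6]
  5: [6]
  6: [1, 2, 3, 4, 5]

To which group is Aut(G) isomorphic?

the symmetric group on 5 letters

Vertex 6 has degree 5 and every other vertex has degree 1, so G is the star K_{1,5} with centre 6. Any automorphism fixes the centre and permutes the 5 leaves freely, so Aut(G) ≅ S_5 of order 5! = 120.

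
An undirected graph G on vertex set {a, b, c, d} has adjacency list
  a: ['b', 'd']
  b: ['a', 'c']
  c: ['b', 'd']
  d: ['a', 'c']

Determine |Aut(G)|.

8

Every vertex has degree 2 and the graph is connected, so G is the 4-cycle C_4. C_4 has 4 rotations and 4 reflections, so Aut(C_4) ≅ D_4 of order 8.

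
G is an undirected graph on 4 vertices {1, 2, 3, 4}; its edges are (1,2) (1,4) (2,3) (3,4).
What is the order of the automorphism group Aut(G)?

8

G is 2-regular and bipartite on 2^2 = 4 vertices with girth 4; it is the hypercube graph Q_2. Aut(Q_2) consists of the signed permutations of the 2 coordinate axes: 2! permutations times 2^2 sign flips, so |Aut| = 2^2·2! = 8.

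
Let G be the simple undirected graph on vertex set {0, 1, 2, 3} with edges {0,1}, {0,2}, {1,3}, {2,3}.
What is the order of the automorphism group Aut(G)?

8

G is 2-regular and connected on 4 vertices, i.e. the cycle C_4. The automorphisms of the 4-cycle are exactly the symmetries of a regular 4-gon: the dihedral group D_4, |D_4| = 8.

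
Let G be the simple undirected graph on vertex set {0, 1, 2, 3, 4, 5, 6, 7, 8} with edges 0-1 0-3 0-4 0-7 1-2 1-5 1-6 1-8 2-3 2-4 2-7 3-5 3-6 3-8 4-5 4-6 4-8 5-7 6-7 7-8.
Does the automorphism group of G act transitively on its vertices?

Automorphisms preserve degree, but G has vertices of degree 4 and vertices of degree 5; no automorphism maps one to the other, so G is not vertex-transitive.

No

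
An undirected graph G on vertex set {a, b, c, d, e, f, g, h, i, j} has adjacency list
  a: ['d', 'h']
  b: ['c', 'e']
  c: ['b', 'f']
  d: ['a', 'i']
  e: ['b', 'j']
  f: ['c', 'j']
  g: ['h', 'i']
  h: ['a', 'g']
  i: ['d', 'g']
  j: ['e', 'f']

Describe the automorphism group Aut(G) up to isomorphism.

D_5 ≀ Z_2

G has two connected components, {b, c, e, f, j} and {a, d, g, h, i}; each is 2-regular, so G = C_5 ⊔ C_5. Aut of a disjoint union of two copies of C_5 is the wreath product D_5 ≀ Z_2, of order 2·10² = 200.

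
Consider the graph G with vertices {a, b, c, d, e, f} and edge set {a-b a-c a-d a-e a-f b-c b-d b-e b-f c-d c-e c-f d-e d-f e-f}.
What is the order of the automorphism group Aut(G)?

Every vertex has degree 5, so G is the complete graph K_6. Every bijection on the vertex set is an automorphism of K_6; hence Aut(K_6) ≅ S_6, order 720.

720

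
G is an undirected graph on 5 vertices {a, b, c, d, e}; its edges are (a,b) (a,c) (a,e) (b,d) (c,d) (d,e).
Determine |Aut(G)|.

12

The vertices split by degree into {a, d} (degree 3) and {b, c, e} (degree 2); every edge runs between the two parts, so G is the complete bipartite graph K_{2,3}. Automorphisms preserve the bipartition setwise (since the parts differ in size) and act as S_2 × S_3 within it; |Aut| = 12.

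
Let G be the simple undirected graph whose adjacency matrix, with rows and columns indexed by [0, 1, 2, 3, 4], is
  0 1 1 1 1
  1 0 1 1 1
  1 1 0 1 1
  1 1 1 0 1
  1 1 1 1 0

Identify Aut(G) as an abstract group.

Every vertex has degree 4, so G is the complete graph K_5. Every bijection on the vertex set is an automorphism of K_5; hence Aut(K_5) ≅ S_5, order 120.

S_5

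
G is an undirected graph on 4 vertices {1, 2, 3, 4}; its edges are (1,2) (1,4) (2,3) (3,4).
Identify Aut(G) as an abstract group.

G is 2-regular and connected on 4 vertices, i.e. the cycle C_4. The automorphisms of the 4-cycle are exactly the symmetries of a regular 4-gon: the dihedral group D_4, |D_4| = 8.

the dihedral group of order 8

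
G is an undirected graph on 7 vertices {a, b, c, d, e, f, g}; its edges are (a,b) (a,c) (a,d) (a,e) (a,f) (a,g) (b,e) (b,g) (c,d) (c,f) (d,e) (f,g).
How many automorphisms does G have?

Vertex a is the unique vertex of degree 6; the remaining 6 vertices each have degree 3 and induce a cycle, so G is the wheel on 7 vertices with hub a. With the hub fixed, the remaining symmetry is that of the rim cycle C_6, giving the dihedral group D_6.

12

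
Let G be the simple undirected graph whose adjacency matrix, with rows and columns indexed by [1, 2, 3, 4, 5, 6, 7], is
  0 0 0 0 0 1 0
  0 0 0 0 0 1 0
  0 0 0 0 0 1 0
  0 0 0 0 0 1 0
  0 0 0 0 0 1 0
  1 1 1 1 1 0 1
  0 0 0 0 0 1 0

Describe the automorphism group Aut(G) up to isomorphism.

Vertex 6 has degree 6 and every other vertex has degree 1, so G is the star K_{1,6} with centre 6. The 6 leaves are pairwise interchangeable while the centre is fixed, giving Aut(G) = S_6.

the symmetric group on 6 letters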